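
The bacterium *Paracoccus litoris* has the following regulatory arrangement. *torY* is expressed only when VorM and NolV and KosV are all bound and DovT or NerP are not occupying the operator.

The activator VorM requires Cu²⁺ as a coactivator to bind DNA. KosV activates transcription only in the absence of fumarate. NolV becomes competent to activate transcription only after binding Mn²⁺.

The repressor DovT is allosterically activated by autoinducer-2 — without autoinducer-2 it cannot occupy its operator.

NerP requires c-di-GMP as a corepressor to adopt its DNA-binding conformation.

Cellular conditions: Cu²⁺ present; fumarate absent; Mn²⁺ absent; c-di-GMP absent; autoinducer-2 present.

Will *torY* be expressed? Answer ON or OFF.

OFF

Autoinducer-2 is present, so DovT is active.
c-di-GMP is absent, so NerP is inactive.
Cu²⁺ is present, so VorM is active.
Mn²⁺ is absent, so NolV is inactive.
Fumarate is absent, so KosV is active.
With repressor DovT bound, *torY* is not transcribed.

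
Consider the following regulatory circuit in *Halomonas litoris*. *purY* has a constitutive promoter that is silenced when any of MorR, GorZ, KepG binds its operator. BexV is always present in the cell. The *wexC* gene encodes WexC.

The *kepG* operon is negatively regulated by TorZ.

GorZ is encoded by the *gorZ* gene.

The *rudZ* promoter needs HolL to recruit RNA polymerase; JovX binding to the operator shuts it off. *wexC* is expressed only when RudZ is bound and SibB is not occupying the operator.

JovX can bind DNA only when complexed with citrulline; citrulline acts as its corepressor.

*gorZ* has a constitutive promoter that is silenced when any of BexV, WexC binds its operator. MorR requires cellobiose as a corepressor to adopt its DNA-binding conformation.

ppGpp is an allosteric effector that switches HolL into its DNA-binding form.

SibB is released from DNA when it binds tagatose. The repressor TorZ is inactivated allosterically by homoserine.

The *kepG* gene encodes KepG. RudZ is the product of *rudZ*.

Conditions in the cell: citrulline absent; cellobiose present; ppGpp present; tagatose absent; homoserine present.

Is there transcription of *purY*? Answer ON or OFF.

OFF

Cellobiose is present, so MorR is active.
BexV is produced constitutively and is active.
Tagatose is absent, so SibB is active.
ppGpp is present, so HolL is active.
Citrulline is absent, so JovX is inactive.
No repressor is bound and HolL is active, so *rudZ* is transcribed.
So RudZ is produced and active.
With repressor SibB bound, *wexC* is not transcribed.
So WexC is not produced.
With repressor BexV bound, *gorZ* is not transcribed.
So GorZ is not produced.
Homoserine is present, so TorZ is inactive.
With no repressor bound, *kepG* is transcribed.
So KepG is produced and active.
With repressor MorR bound, *purY* is not transcribed.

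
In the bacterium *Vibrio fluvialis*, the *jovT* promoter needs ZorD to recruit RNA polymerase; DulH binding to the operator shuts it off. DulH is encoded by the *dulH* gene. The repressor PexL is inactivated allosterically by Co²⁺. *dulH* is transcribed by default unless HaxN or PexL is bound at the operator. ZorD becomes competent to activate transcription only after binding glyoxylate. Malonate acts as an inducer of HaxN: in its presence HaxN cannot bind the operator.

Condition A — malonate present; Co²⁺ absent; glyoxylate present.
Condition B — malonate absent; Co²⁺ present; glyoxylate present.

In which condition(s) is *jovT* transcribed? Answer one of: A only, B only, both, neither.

both

Condition A:
Malonate is present, so HaxN is inactive.
Co²⁺ is absent, so PexL is active.
With repressor PexL bound, *dulH* is not transcribed.
So DulH is not produced.
Glyoxylate is present, so ZorD is active.
No repressor is bound and ZorD is active, so *jovT* is transcribed.
→ *jovT* is ON in A.
Condition B:
Malonate is absent, so HaxN is active.
Co²⁺ is present, so PexL is inactive.
With repressor HaxN bound, *dulH* is not transcribed.
So DulH is not produced.
Glyoxylate is present, so ZorD is active.
No repressor is bound and ZorD is active, so *jovT* is transcribed.
→ *jovT* is ON in B.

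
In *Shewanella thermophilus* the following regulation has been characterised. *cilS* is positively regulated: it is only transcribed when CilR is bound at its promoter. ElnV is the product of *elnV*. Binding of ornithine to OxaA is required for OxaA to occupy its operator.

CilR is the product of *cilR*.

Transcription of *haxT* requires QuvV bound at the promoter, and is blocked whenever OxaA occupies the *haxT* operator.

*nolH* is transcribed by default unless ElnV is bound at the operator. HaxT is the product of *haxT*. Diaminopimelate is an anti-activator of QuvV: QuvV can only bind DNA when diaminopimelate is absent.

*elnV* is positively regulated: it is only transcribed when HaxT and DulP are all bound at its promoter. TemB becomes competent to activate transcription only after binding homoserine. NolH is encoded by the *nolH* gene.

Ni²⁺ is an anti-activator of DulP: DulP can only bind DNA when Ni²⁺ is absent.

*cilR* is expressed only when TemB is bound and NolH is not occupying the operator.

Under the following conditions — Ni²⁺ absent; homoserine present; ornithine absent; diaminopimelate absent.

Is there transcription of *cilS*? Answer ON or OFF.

Ornithine is absent, so OxaA is inactive.
Diaminopimelate is absent, so QuvV is active.
No repressor is bound and QuvV is active, so *haxT* is transcribed.
So HaxT is produced and active.
Ni²⁺ is absent, so DulP is active.
No repressor is bound and HaxT and DulP are active, so *elnV* is transcribed.
So ElnV is produced and active.
With repressor ElnV bound, *nolH* is not transcribed.
So NolH is not produced.
Homoserine is present, so TemB is active.
No repressor is bound and TemB is active, so *cilR* is transcribed.
So CilR is produced and active.
No repressor is bound and CilR is active, so *cilS* is transcribed.

ON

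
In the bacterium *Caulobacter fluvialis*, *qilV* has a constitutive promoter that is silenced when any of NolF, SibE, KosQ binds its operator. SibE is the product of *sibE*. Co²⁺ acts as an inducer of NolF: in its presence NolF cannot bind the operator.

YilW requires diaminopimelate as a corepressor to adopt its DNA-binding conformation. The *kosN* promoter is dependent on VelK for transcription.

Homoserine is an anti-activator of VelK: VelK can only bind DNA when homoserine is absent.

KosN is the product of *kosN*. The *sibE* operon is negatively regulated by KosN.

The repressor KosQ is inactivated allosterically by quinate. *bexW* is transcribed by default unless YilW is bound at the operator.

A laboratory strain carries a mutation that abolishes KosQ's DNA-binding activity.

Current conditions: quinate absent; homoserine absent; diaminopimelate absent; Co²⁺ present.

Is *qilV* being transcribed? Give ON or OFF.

Co²⁺ is present, so NolF is inactive.
Homoserine is absent, so VelK is active.
No repressor is bound and VelK is active, so *kosN* is transcribed.
So KosN is produced and active.
With repressor KosN bound, *sibE* is not transcribed.
So SibE is not produced.
KosQ is non-functional in this strain, so it has no effect.
With no repressor bound, *qilV* is transcribed.

ON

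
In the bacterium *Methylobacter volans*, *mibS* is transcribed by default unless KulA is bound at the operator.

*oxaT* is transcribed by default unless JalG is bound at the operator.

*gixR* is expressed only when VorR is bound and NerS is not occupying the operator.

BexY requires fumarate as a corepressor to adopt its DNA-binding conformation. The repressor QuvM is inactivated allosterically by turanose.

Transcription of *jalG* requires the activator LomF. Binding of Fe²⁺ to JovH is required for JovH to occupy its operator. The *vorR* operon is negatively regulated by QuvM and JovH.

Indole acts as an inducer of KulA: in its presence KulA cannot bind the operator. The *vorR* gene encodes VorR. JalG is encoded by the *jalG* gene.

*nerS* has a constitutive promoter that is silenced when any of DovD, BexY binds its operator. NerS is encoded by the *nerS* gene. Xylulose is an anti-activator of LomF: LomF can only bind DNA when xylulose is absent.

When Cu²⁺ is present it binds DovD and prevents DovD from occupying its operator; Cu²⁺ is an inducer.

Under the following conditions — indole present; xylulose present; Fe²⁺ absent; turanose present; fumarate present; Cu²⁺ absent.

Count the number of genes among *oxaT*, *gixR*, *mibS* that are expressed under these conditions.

Xylulose is present, so LomF is inactive.
Required activator LomF is absent, so *jalG* is not transcribed.
So JalG is not produced.
With no repressor bound, *oxaT* is transcribed.
→ *oxaT* is ON.
Cu²⁺ is absent, so DovD is active.
Fumarate is present, so BexY is active.
With repressor DovD bound, *nerS* is not transcribed.
So NerS is not produced.
Turanose is present, so QuvM is inactive.
Fe²⁺ is absent, so JovH is inactive.
With no repressor bound, *vorR* is transcribed.
So VorR is produced and active.
No repressor is bound and VorR is active, so *gixR* is transcribed.
→ *gixR* is ON.
Indole is present, so KulA is inactive.
With no repressor bound, *mibS* is transcribed.
→ *mibS* is ON.
3 of the 3 genes are transcribed.

3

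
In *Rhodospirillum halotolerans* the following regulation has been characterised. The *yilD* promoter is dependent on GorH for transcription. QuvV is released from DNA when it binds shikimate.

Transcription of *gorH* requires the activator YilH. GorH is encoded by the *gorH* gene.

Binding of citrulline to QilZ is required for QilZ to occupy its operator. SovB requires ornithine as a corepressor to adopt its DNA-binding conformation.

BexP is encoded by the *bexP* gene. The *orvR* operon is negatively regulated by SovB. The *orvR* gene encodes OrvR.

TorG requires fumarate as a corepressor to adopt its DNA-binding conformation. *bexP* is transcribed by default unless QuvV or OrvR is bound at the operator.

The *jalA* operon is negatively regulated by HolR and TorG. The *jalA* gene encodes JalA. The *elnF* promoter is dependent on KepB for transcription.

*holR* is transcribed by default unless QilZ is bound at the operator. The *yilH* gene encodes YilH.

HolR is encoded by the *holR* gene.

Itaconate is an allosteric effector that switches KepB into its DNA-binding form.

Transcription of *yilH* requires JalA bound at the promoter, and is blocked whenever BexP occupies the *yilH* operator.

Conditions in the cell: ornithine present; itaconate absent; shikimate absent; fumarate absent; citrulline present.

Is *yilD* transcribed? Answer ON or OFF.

ON

Citrulline is present, so QilZ is active.
With repressor QilZ bound, *holR* is not transcribed.
So HolR is not produced.
Fumarate is absent, so TorG is inactive.
With no repressor bound, *jalA* is transcribed.
So JalA is produced and active.
Shikimate is absent, so QuvV is active.
Ornithine is present, so SovB is active.
With repressor SovB bound, *orvR* is not transcribed.
So OrvR is not produced.
With repressor QuvV bound, *bexP* is not transcribed.
So BexP is not produced.
No repressor is bound and JalA is active, so *yilH* is transcribed.
So YilH is produced and active.
No repressor is bound and YilH is active, so *gorH* is transcribed.
So GorH is produced and active.
No repressor is bound and GorH is active, so *yilD* is transcribed.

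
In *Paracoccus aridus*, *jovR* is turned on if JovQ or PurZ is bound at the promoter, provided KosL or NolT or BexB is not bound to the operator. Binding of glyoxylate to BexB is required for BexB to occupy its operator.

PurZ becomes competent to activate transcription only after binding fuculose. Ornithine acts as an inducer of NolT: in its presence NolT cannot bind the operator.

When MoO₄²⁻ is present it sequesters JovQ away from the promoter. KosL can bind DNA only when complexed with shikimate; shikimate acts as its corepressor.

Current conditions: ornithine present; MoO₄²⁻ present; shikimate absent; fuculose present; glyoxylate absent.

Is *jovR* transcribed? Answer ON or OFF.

MoO₄²⁻ is present, so JovQ is inactive.
Shikimate is absent, so KosL is inactive.
Fuculose is present, so PurZ is active.
Ornithine is present, so NolT is inactive.
Glyoxylate is absent, so BexB is inactive.
Activator PurZ is present, so *jovR* is transcribed.

ON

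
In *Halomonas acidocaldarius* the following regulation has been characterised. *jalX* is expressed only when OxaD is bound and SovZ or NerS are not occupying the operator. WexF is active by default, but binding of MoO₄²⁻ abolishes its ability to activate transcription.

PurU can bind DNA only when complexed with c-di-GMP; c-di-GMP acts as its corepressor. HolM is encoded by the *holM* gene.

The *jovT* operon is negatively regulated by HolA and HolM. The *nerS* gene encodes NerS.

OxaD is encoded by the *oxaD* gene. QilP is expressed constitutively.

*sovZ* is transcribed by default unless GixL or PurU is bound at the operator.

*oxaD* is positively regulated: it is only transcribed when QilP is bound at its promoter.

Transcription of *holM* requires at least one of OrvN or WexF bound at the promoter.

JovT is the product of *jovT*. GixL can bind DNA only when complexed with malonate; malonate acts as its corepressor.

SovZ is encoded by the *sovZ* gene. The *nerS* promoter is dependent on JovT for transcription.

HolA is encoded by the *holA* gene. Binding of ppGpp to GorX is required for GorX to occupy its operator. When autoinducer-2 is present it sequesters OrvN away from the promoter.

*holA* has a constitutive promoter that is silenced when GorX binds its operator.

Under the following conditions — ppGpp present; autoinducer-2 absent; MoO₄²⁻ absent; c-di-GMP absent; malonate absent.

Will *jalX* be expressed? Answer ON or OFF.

QilP is produced constitutively and is active.
No repressor is bound and QilP is active, so *oxaD* is transcribed.
So OxaD is produced and active.
Malonate is absent, so GixL is inactive.
c-di-GMP is absent, so PurU is inactive.
With no repressor bound, *sovZ* is transcribed.
So SovZ is produced and active.
ppGpp is present, so GorX is active.
With repressor GorX bound, *holA* is not transcribed.
So HolA is not produced.
Autoinducer-2 is absent, so OrvN is active.
MoO₄²⁻ is absent, so WexF is active.
Activator OrvN is present, so *holM* is transcribed.
So HolM is produced and active.
With repressor HolM bound, *jovT* is not transcribed.
So JovT is not produced.
Required activator JovT is absent, so *nerS* is not transcribed.
So NerS is not produced.
With repressor SovZ bound, *jalX* is not transcribed.

OFF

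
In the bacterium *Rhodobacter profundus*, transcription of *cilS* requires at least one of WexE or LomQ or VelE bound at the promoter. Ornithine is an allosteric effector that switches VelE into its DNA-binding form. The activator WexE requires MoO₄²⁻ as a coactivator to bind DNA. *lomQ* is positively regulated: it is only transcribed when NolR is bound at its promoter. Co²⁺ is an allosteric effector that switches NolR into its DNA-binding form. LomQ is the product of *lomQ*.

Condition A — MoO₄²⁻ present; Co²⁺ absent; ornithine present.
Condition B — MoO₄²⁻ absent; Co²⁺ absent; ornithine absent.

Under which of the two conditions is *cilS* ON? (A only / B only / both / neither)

A only

Condition A:
MoO₄²⁻ is present, so WexE is active.
Co²⁺ is absent, so NolR is inactive.
Required activator NolR is absent, so *lomQ* is not transcribed.
So LomQ is not produced.
Ornithine is present, so VelE is active.
Activator WexE is present, so *cilS* is transcribed.
→ *cilS* is ON in A.
Condition B:
MoO₄²⁻ is absent, so WexE is inactive.
Co²⁺ is absent, so NolR is inactive.
Required activator NolR is absent, so *lomQ* is not transcribed.
So LomQ is not produced.
Ornithine is absent, so VelE is inactive.
No activator is available at the *cilS* promoter, so *cilS* is not transcribed.
→ *cilS* is OFF in B.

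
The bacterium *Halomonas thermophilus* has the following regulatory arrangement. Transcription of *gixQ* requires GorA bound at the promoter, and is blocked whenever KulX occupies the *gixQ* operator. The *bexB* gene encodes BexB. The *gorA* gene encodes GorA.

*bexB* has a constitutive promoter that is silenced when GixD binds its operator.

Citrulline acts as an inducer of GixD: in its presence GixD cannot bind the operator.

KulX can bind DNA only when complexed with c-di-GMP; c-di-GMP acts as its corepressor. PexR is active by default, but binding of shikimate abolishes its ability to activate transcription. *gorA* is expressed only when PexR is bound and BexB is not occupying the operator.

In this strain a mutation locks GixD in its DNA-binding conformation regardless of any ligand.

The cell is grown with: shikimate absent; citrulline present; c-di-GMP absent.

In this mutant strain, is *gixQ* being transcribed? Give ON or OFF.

GixD is constitutively active in this strain.
With repressor GixD bound, *bexB* is not transcribed.
So BexB is not produced.
Shikimate is absent, so PexR is active.
No repressor is bound and PexR is active, so *gorA* is transcribed.
So GorA is produced and active.
c-di-GMP is absent, so KulX is inactive.
No repressor is bound and GorA is active, so *gixQ* is transcribed.

ON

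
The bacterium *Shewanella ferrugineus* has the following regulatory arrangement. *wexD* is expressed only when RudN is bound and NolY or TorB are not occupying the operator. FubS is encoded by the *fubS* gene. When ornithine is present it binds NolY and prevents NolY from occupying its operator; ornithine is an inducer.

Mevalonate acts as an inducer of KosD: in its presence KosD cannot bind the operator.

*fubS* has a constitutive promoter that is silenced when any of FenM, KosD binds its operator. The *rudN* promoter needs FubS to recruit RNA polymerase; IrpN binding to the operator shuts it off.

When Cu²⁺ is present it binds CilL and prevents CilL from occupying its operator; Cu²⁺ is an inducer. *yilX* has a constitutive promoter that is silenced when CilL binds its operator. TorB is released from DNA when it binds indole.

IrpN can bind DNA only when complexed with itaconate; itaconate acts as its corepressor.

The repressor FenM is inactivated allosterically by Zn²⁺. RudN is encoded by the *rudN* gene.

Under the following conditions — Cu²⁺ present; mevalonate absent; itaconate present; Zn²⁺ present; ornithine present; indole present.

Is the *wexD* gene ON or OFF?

Itaconate is present, so IrpN is active.
Zn²⁺ is present, so FenM is inactive.
Mevalonate is absent, so KosD is active.
With repressor KosD bound, *fubS* is not transcribed.
So FubS is not produced.
With repressor IrpN bound, *rudN* is not transcribed.
So RudN is not produced.
Ornithine is present, so NolY is inactive.
Indole is present, so TorB is inactive.
Required activator RudN is absent, so *wexD* is not transcribed.

OFF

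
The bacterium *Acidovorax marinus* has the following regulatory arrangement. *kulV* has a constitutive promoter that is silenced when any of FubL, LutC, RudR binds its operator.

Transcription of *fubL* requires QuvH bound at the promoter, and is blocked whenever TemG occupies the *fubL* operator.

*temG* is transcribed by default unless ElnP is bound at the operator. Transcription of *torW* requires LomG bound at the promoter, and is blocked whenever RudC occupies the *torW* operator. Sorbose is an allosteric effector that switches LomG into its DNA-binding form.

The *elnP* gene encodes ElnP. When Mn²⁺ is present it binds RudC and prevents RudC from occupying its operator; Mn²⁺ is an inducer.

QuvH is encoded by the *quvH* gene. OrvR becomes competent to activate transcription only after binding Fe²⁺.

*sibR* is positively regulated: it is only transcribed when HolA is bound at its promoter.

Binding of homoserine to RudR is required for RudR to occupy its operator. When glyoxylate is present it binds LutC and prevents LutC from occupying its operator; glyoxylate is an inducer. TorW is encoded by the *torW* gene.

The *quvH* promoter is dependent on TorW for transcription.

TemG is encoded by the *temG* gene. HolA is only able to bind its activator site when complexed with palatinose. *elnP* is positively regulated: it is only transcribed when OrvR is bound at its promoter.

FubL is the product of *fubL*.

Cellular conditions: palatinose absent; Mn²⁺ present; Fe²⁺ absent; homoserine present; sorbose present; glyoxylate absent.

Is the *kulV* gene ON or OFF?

Fe²⁺ is absent, so OrvR is inactive.
Required activator OrvR is absent, so *elnP* is not transcribed.
So ElnP is not produced.
With no repressor bound, *temG* is transcribed.
So TemG is produced and active.
Sorbose is present, so LomG is active.
Mn²⁺ is present, so RudC is inactive.
No repressor is bound and LomG is active, so *torW* is transcribed.
So TorW is produced and active.
No repressor is bound and TorW is active, so *quvH* is transcribed.
So QuvH is produced and active.
With repressor TemG bound, *fubL* is not transcribed.
So FubL is not produced.
Glyoxylate is absent, so LutC is active.
Homoserine is present, so RudR is active.
With repressor LutC bound, *kulV* is not transcribed.

OFF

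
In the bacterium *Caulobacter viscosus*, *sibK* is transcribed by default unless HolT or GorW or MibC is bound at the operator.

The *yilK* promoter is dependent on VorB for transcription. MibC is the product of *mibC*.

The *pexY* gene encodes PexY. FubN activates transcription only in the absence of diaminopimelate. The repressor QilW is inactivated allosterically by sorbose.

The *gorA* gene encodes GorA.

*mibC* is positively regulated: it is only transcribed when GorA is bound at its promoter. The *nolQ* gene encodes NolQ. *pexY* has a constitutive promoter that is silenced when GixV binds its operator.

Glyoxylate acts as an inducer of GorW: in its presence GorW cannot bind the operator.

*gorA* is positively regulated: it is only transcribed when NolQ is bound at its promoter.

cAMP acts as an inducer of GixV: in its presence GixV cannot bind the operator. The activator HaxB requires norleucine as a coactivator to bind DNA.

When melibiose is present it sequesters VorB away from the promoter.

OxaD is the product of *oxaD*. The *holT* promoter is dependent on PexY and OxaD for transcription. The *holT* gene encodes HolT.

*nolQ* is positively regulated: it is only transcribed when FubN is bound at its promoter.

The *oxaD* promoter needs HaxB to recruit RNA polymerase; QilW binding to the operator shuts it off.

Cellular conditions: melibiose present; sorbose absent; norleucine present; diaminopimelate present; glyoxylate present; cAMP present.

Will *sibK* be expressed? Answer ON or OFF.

ON

cAMP is present, so GixV is inactive.
With no repressor bound, *pexY* is transcribed.
So PexY is produced and active.
Sorbose is absent, so QilW is active.
Norleucine is present, so HaxB is active.
With repressor QilW bound, *oxaD* is not transcribed.
So OxaD is not produced.
Required activator OxaD is absent, so *holT* is not transcribed.
So HolT is not produced.
Glyoxylate is present, so GorW is inactive.
Diaminopimelate is present, so FubN is inactive.
Required activator FubN is absent, so *nolQ* is not transcribed.
So NolQ is not produced.
Required activator NolQ is absent, so *gorA* is not transcribed.
So GorA is not produced.
Required activator GorA is absent, so *mibC* is not transcribed.
So MibC is not produced.
With no repressor bound, *sibK* is transcribed.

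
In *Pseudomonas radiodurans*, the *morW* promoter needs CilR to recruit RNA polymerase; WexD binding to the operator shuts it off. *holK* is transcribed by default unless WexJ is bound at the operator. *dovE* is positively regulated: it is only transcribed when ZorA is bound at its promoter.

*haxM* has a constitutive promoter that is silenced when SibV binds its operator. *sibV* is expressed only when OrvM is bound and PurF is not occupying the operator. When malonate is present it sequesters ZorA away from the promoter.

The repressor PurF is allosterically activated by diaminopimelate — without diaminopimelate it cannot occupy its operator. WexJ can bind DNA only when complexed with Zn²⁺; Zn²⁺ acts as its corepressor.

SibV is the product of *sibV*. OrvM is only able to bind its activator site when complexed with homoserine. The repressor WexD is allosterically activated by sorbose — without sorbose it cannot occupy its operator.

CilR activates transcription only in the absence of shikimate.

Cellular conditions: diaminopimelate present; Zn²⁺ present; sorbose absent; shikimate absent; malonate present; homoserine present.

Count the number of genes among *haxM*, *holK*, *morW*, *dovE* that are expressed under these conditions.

2

Diaminopimelate is present, so PurF is active.
Homoserine is present, so OrvM is active.
With repressor PurF bound, *sibV* is not transcribed.
So SibV is not produced.
With no repressor bound, *haxM* is transcribed.
→ *haxM* is ON.
Zn²⁺ is present, so WexJ is active.
With repressor WexJ bound, *holK* is not transcribed.
→ *holK* is OFF.
Sorbose is absent, so WexD is inactive.
Shikimate is absent, so CilR is active.
No repressor is bound and CilR is active, so *morW* is transcribed.
→ *morW* is ON.
Malonate is present, so ZorA is inactive.
Required activator ZorA is absent, so *dovE* is not transcribed.
→ *dovE* is OFF.
2 of the 4 genes are transcribed.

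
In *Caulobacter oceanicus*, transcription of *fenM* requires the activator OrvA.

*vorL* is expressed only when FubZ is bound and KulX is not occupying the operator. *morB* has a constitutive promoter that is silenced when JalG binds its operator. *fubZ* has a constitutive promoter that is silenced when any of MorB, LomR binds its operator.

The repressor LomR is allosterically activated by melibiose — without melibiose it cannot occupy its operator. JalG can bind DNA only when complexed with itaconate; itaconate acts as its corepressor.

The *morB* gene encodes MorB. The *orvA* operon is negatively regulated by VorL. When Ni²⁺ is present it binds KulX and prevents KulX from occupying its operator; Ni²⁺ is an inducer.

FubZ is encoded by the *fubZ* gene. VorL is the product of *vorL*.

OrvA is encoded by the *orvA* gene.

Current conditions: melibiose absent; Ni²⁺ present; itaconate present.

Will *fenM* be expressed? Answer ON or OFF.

OFF

Itaconate is present, so JalG is active.
With repressor JalG bound, *morB* is not transcribed.
So MorB is not produced.
Melibiose is absent, so LomR is inactive.
With no repressor bound, *fubZ* is transcribed.
So FubZ is produced and active.
Ni²⁺ is present, so KulX is inactive.
No repressor is bound and FubZ is active, so *vorL* is transcribed.
So VorL is produced and active.
With repressor VorL bound, *orvA* is not transcribed.
So OrvA is not produced.
Required activator OrvA is absent, so *fenM* is not transcribed.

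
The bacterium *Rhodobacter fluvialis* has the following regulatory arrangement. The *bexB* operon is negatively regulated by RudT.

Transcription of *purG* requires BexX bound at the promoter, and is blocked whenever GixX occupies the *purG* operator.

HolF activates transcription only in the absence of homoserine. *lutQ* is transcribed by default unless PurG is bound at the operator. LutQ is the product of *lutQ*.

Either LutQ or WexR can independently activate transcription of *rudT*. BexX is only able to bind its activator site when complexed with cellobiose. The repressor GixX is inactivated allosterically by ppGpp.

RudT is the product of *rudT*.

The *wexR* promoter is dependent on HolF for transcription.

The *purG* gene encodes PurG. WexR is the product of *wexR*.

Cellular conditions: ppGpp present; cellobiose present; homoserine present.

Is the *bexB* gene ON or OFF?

Cellobiose is present, so BexX is active.
ppGpp is present, so GixX is inactive.
No repressor is bound and BexX is active, so *purG* is transcribed.
So PurG is produced and active.
With repressor PurG bound, *lutQ* is not transcribed.
So LutQ is not produced.
Homoserine is present, so HolF is inactive.
Required activator HolF is absent, so *wexR* is not transcribed.
So WexR is not produced.
No activator is available at the *rudT* promoter, so *rudT* is not transcribed.
So RudT is not produced.
With no repressor bound, *bexB* is transcribed.

ON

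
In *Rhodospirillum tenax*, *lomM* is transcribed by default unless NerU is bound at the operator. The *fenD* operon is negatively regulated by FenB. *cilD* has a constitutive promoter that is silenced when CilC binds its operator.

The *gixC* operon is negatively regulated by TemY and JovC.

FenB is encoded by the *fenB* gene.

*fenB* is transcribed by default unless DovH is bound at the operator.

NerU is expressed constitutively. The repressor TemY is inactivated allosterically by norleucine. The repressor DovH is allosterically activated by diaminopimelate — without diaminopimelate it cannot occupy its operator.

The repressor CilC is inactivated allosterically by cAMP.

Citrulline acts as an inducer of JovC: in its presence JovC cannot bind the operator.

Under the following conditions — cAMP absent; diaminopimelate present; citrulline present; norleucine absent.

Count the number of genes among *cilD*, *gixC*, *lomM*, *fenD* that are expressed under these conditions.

1

cAMP is absent, so CilC is active.
With repressor CilC bound, *cilD* is not transcribed.
→ *cilD* is OFF.
Norleucine is absent, so TemY is active.
Citrulline is present, so JovC is inactive.
With repressor TemY bound, *gixC* is not transcribed.
→ *gixC* is OFF.
NerU is produced constitutively and is active.
With repressor NerU bound, *lomM* is not transcribed.
→ *lomM* is OFF.
Diaminopimelate is present, so DovH is active.
With repressor DovH bound, *fenB* is not transcribed.
So FenB is not produced.
With no repressor bound, *fenD* is transcribed.
→ *fenD* is ON.
1 of the 4 genes is transcribed.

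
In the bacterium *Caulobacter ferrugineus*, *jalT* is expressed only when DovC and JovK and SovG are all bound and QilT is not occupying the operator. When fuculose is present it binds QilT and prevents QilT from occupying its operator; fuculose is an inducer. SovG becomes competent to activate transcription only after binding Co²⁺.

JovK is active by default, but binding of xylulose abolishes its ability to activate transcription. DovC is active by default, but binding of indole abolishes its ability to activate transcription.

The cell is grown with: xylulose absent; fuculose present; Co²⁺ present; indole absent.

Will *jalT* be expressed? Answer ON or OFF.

Indole is absent, so DovC is active.
Xylulose is absent, so JovK is active.
Co²⁺ is present, so SovG is active.
Fuculose is present, so QilT is inactive.
No repressor is bound and DovC and JovK and SovG are active, so *jalT* is transcribed.

ON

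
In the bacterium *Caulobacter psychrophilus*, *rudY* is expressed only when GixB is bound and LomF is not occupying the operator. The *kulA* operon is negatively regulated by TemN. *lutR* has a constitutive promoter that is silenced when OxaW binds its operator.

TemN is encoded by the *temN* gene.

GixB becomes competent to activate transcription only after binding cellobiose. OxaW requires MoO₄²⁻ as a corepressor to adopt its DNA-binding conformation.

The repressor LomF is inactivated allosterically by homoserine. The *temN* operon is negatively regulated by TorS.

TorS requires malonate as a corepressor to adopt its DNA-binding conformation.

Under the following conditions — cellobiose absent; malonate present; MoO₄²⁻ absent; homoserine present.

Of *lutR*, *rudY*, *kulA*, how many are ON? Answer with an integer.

2

MoO₄²⁻ is absent, so OxaW is inactive.
With no repressor bound, *lutR* is transcribed.
→ *lutR* is ON.
Homoserine is present, so LomF is inactive.
Cellobiose is absent, so GixB is inactive.
Required activator GixB is absent, so *rudY* is not transcribed.
→ *rudY* is OFF.
Malonate is present, so TorS is active.
With repressor TorS bound, *temN* is not transcribed.
So TemN is not produced.
With no repressor bound, *kulA* is transcribed.
→ *kulA* is ON.
2 of the 3 genes are transcribed.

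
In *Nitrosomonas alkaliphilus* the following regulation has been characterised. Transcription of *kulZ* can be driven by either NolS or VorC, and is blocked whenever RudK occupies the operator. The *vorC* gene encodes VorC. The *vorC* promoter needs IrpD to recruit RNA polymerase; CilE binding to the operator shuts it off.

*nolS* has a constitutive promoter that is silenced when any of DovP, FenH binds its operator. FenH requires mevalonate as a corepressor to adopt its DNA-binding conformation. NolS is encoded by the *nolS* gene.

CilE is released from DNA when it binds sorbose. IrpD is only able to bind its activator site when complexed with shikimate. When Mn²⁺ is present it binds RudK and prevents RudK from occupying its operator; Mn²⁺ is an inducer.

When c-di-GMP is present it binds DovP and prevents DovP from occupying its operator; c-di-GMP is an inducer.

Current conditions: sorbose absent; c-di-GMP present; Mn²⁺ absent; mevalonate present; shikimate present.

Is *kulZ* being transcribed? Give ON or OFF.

Mn²⁺ is absent, so RudK is active.
c-di-GMP is present, so DovP is inactive.
Mevalonate is present, so FenH is active.
With repressor FenH bound, *nolS* is not transcribed.
So NolS is not produced.
Shikimate is present, so IrpD is active.
Sorbose is absent, so CilE is active.
With repressor CilE bound, *vorC* is not transcribed.
So VorC is not produced.
With repressor RudK bound, *kulZ* is not transcribed.

OFF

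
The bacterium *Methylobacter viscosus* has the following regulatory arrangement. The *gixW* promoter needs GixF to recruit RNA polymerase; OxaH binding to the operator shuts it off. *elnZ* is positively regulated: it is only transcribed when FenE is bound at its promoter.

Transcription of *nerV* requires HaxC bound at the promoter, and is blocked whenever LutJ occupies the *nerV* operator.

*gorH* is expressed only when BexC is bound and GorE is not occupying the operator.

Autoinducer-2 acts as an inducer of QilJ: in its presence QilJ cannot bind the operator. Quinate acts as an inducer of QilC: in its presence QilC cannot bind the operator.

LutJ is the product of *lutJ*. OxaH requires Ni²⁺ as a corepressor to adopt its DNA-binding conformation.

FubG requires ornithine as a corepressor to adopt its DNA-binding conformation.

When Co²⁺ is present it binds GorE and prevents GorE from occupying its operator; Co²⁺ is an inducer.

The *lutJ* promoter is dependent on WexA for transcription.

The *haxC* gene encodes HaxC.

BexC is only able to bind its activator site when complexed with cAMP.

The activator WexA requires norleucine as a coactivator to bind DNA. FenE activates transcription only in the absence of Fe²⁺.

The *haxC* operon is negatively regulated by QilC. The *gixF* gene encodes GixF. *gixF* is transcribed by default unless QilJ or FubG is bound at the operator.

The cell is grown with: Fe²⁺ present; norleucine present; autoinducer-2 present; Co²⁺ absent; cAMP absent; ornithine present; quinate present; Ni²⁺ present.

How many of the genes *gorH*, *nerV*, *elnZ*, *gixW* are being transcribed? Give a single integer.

0

Co²⁺ is absent, so GorE is active.
cAMP is absent, so BexC is inactive.
With repressor GorE bound, *gorH* is not transcribed.
→ *gorH* is OFF.
Quinate is present, so QilC is inactive.
With no repressor bound, *haxC* is transcribed.
So HaxC is produced and active.
Norleucine is present, so WexA is active.
No repressor is bound and WexA is active, so *lutJ* is transcribed.
So LutJ is produced and active.
With repressor LutJ bound, *nerV* is not transcribed.
→ *nerV* is OFF.
Fe²⁺ is present, so FenE is inactive.
Required activator FenE is absent, so *elnZ* is not transcribed.
→ *elnZ* is OFF.
Ni²⁺ is present, so OxaH is active.
Autoinducer-2 is present, so QilJ is inactive.
Ornithine is present, so FubG is active.
With repressor FubG bound, *gixF* is not transcribed.
So GixF is not produced.
With repressor OxaH bound, *gixW* is not transcribed.
→ *gixW* is OFF.
0 of the 4 genes are transcribed.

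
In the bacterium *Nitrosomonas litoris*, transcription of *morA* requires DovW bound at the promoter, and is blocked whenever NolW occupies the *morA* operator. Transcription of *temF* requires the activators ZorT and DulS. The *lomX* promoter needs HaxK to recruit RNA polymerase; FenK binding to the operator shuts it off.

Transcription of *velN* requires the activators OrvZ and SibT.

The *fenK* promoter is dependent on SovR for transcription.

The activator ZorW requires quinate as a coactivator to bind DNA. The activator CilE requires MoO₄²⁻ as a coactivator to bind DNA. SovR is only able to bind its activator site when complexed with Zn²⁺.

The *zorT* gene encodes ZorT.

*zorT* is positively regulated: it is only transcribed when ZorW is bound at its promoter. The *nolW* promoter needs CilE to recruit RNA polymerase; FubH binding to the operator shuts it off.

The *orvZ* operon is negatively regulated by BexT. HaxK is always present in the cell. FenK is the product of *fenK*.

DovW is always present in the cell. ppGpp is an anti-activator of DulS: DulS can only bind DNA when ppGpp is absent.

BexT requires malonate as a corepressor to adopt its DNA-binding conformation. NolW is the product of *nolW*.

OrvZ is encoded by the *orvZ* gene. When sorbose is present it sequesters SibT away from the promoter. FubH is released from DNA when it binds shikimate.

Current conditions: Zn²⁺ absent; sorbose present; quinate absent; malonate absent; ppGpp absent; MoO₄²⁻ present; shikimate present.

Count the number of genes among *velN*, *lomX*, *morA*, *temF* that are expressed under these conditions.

1

Malonate is absent, so BexT is inactive.
With no repressor bound, *orvZ* is transcribed.
So OrvZ is produced and active.
Sorbose is present, so SibT is inactive.
Required activator SibT is absent, so *velN* is not transcribed.
→ *velN* is OFF.
HaxK is produced constitutively and is active.
Zn²⁺ is absent, so SovR is inactive.
Required activator SovR is absent, so *fenK* is not transcribed.
So FenK is not produced.
No repressor is bound and HaxK is active, so *lomX* is transcribed.
→ *lomX* is ON.
Shikimate is present, so FubH is inactive.
MoO₄²⁻ is present, so CilE is active.
No repressor is bound and CilE is active, so *nolW* is transcribed.
So NolW is produced and active.
DovW is produced constitutively and is active.
With repressor NolW bound, *morA* is not transcribed.
→ *morA* is OFF.
Quinate is absent, so ZorW is inactive.
Required activator ZorW is absent, so *zorT* is not transcribed.
So ZorT is not produced.
ppGpp is absent, so DulS is active.
Required activator ZorT is absent, so *temF* is not transcribed.
→ *temF* is OFF.
1 of the 4 genes is transcribed.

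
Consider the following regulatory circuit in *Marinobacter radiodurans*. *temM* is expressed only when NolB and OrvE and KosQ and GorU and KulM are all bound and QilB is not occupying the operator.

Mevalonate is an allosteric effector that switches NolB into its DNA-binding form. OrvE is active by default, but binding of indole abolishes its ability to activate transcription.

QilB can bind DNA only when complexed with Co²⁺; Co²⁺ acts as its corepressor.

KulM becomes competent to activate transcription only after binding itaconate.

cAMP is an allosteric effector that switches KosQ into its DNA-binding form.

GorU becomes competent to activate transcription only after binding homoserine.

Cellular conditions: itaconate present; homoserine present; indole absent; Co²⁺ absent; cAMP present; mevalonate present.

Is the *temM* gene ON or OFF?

Mevalonate is present, so NolB is active.
Indole is absent, so OrvE is active.
cAMP is present, so KosQ is active.
Homoserine is present, so GorU is active.
Co²⁺ is absent, so QilB is inactive.
Itaconate is present, so KulM is active.
No repressor is bound and NolB and OrvE and KosQ and GorU and KulM are active, so *temM* is transcribed.

ON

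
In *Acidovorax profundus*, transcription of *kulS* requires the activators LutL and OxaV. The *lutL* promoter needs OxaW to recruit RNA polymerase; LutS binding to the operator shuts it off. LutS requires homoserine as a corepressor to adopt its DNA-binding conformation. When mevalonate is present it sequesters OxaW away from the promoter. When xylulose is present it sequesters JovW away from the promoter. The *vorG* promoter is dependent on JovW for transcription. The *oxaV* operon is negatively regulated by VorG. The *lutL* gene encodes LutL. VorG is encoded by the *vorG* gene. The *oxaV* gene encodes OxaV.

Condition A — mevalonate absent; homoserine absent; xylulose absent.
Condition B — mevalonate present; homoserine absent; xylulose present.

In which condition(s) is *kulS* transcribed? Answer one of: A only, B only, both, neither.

Condition A:
Mevalonate is absent, so OxaW is active.
Homoserine is absent, so LutS is inactive.
No repressor is bound and OxaW is active, so *lutL* is transcribed.
So LutL is produced and active.
Xylulose is absent, so JovW is active.
No repressor is bound and JovW is active, so *vorG* is transcribed.
So VorG is produced and active.
With repressor VorG bound, *oxaV* is not transcribed.
So OxaV is not produced.
Required activator OxaV is absent, so *kulS* is not transcribed.
→ *kulS* is OFF in A.
Condition B:
Mevalonate is present, so OxaW is inactive.
Homoserine is absent, so LutS is inactive.
Required activator OxaW is absent, so *lutL* is not transcribed.
So LutL is not produced.
Xylulose is present, so JovW is inactive.
Required activator JovW is absent, so *vorG* is not transcribed.
So VorG is not produced.
With no repressor bound, *oxaV* is transcribed.
So OxaV is produced and active.
Required activator LutL is absent, so *kulS* is not transcribed.
→ *kulS* is OFF in B.

neither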